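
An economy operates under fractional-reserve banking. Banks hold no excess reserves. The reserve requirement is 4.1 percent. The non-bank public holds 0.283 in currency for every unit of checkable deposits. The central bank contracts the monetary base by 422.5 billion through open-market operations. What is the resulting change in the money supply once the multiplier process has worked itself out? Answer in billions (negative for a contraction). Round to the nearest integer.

-1673 billion

The money multiplier is m = (1 + c) / (rr + c) = (1 + 0.283) / (0.041 + 0.283) ≈ 3.9599.
The sale removes 422.5 billion of base, so ΔM = m × ΔMB = 3.9599 × (−422.5) ≈ -1673.0578 billion.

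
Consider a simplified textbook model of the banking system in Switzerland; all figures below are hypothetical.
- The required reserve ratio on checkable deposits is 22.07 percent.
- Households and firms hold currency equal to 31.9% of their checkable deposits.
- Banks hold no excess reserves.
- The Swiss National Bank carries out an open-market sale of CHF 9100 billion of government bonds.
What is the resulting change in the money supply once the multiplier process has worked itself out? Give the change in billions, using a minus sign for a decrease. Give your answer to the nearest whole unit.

The money multiplier is m = (1 + c) / (rr + c) = (1 + 0.319) / (0.2207 + 0.319) ≈ 2.44395.
The sale removes 9100 billion of base, so ΔM = m × ΔMB = 2.44395 × (−9100) = -22239.945 billion.

-22240 billion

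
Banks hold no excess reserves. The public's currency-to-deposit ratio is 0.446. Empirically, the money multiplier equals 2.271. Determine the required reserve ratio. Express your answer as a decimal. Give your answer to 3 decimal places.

Using m = 2.271. Since m = (1 + c)/(c + rr + e), the denominator satisfies c + rr + e = (1 + c)/m = (1 + 0.446) / 2.271 ≈ 0.636724.
With c = 0.446 and e = 0, the required reserve ratio is 0.636724 − 0.446 − 0 = 0.190724.

0.191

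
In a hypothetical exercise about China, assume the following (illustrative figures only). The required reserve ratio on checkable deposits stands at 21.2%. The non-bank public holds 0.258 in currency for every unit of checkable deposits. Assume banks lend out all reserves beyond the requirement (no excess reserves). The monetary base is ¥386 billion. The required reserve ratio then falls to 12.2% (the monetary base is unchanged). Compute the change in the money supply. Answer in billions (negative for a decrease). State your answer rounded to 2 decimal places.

¥244.70 billion

Initially m₁ = (1 + 0.258) / (0.212 + 0.258) ≈ 2.676596, so M₁ = 2.676596 × 386 ≈ 1033.1661 billion.
After the change m₂ = (1 + 0.258) / (0.122 + 0.258) ≈ 3.310526, so M₂ = 3.310526 × 386 ≈ 1277.863 billion.
ΔM = M₂ − M₁ = 1277.863 − 1033.1661 = 244.6969 billion.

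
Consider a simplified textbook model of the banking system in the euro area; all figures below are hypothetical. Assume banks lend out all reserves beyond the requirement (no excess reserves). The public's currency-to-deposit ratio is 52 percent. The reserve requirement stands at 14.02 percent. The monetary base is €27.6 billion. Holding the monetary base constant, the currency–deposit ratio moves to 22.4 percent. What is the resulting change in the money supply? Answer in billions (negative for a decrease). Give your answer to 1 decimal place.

€29.2 billion

Initially m₁ = (1 + 0.52) / (0.1402 + 0.52) ≈ 2.3023, so M₁ = 2.3023 × 27.6 ≈ 63.5435 billion.
After the change m₂ = (1 + 0.224) / (0.1402 + 0.224) ≈ 3.3608, so M₂ = 3.3608 × 27.6 ≈ 92.7581 billion.
ΔM = M₂ − M₁ = 92.7581 − 63.5435 = 29.2146 billion.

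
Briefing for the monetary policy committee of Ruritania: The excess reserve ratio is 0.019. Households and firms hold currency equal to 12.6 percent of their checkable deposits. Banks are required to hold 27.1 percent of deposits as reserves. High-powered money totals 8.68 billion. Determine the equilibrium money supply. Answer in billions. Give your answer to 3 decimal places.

The money multiplier is m = (1 + c) / (rr + e + c) = (1 + 0.126) / (0.271 + 0.019 + 0.126) ≈ 2.70673.
So M = m × MB = 2.70673 × 8.68 ≈ 23.4944 billion.

23.494 billion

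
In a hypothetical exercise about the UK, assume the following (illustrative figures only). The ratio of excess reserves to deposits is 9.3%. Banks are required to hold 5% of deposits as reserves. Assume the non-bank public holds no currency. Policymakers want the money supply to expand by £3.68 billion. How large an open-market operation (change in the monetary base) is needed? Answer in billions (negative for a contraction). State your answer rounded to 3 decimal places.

The money multiplier is m = 1 / (rr + e) = 1 / (0.05 + 0.093) ≈ 6.99301.
ΔMB = ΔM / m = (+3.68) / 6.99301 ≈ 0.5262 billion.

£0.526 billion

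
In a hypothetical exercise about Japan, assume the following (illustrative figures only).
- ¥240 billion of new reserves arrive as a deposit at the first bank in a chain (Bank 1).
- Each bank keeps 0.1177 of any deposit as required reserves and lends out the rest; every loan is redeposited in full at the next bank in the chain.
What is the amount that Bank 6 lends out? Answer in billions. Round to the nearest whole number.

Each bank lends a fraction (1 − rr) = 0.8823 of the deposit it receives, so Bank 6 receives 240·0.8823^5 and lends 240·0.8823^6 ≈ 113.2163 billion.

¥113 billion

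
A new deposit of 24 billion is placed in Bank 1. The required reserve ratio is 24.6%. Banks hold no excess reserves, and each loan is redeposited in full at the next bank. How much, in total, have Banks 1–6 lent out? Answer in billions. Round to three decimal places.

Bank i lends (1 − rr)^i of the original deposit: Bank 1 lends 24·0.7540 = 18.0960, Bank 2 lends 24·0.7540² ≈ 13.6444, and so on.
Summing a geometric series: total = 24·[0.7540·(1 − 0.7540^6) / (1 − 0.7540)] ≈ 60.0441 billion.

60.044 billion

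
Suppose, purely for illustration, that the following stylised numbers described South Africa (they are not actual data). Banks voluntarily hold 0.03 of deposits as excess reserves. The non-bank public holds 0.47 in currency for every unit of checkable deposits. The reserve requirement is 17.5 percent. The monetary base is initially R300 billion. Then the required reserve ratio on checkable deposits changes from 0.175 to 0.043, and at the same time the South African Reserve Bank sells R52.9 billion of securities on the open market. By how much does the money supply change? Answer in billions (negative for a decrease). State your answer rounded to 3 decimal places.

R15.611 billion

Before: m₁ = (1 + 0.47) / (0.175 + 0.03 + 0.47) ≈ 2.1777778, MB₁ = 300, so M₁ = 2.1777778 × 300 ≈ 653.3333 billion.
After: m₂ = (1 + 0.47) / (0.043 + 0.03 + 0.47) ≈ 2.7071823, MB₂ = 300 − 52.9 = 247.1, so M₂ = 2.7071823 × 247.1 ≈ 668.9447 billion.
ΔM = M₂ − M₁ = 668.9447 − 653.3333 = 15.6114 billion.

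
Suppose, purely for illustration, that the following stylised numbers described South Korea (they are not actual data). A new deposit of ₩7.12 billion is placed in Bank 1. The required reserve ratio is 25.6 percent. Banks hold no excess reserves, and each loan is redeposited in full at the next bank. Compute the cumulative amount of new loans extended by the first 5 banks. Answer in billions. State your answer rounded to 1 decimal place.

₩16.0 billion

Bank i lends (1 − rr)^i of the original deposit: Bank 1 lends 7.12·0.7440 ≈ 5.2973, Bank 2 lends 7.12·0.7440² ≈ 3.9412, and so on.
Summing a geometric series: total = 7.12·[0.7440·(1 − 0.7440^5) / (1 − 0.7440)] ≈ 15.9754 billion.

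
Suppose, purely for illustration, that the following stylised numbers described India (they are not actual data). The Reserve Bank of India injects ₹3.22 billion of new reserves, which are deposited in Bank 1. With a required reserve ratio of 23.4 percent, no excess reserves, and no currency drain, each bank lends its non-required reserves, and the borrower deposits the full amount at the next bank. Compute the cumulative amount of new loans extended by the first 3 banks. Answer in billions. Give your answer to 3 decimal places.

Bank i lends (1 − rr)^i of the original deposit: Bank 1 lends 3.22·0.7660 ≈ 2.4665, Bank 2 lends 3.22·0.7660² ≈ 1.8894, and so on.
Summing a geometric series: total = 3.22·[0.7660·(1 − 0.7660^3) / (1 − 0.7660)] ≈ 5.8031 billion.

₹5.803 billion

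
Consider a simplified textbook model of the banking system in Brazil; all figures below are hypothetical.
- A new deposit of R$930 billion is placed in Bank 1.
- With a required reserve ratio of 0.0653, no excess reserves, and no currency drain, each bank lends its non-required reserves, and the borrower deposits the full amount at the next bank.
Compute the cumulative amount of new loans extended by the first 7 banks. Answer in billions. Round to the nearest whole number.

Bank i lends (1 − rr)^i of the original deposit: Bank 1 lends 930·0.9347 = 869.2710, Bank 2 lends 930·0.9347² ≈ 812.5076, and so on.
Summing a geometric series: total = 930·[0.9347·(1 − 0.9347^7) / (1 − 0.9347)] ≈ 5014.4516 billion.

R$5014 billion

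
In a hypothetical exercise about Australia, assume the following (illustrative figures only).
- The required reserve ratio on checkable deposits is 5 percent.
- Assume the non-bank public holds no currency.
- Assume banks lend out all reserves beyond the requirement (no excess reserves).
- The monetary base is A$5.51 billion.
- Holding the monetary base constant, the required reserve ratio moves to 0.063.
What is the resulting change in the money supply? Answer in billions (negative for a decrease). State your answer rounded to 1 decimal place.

Initially m₁ = 1 / (0.05) = 20, so M₁ = 20 × 5.51 = 110.2 billion.
After the change m₂ = 1 / (0.063) ≈ 15.8730, so M₂ = 15.8730 × 5.51 ≈ 87.4602 billion.
ΔM = M₂ − M₁ = 87.4602 − 110.2 = -22.7398 billion.

-22.7 billion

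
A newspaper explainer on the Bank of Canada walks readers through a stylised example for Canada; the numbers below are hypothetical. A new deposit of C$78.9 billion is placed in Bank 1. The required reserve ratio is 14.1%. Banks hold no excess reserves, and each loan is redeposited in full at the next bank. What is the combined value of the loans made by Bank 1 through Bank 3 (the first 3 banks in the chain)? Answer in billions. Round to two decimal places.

C$176.00 billion

Bank i lends (1 − rr)^i of the original deposit: Bank 1 lends 78.9·0.8590 = 67.7751, Bank 2 lends 78.9·0.8590² ≈ 58.2188, and so on.
Summing a geometric series: total = 78.9·[0.8590·(1 − 0.8590^3) / (1 − 0.8590)] ≈ 176.0039 billion.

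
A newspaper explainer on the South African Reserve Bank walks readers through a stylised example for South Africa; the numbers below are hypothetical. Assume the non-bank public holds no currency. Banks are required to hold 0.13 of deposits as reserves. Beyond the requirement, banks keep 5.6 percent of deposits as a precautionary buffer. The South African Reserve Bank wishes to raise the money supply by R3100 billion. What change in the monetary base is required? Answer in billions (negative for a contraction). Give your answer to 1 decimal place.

R576.6 billion

The money multiplier is m = 1 / (rr + e) = 1 / (0.13 + 0.056) ≈ 5.376344.
ΔMB = ΔM / m = (+3100) / 5.376344 ≈ 576.6 billion.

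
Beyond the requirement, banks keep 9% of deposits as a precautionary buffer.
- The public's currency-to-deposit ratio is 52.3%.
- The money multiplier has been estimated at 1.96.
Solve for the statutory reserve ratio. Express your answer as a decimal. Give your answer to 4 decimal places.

0.1640

Using m = 1.96. Since m = (1 + c)/(c + rr + e), the denominator satisfies c + rr + e = (1 + c)/m = (1 + 0.523) / 1.96 ≈ 0.777041.
With c = 0.523 and e = 0.09, the statutory reserve ratio is 0.777041 − 0.523 − 0.09 = 0.164041.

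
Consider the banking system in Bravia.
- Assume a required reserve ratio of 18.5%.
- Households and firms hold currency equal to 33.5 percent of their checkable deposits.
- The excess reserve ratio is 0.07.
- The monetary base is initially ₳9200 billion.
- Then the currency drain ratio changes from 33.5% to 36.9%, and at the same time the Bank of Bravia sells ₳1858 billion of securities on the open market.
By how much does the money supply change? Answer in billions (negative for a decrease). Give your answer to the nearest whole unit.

-4709 billion

Before: m₁ = (1 + 0.335) / (0.185 + 0.07 + 0.335) ≈ 2.26271, MB₁ = 9200, so M₁ = 2.26271 × 9200 = 20816.932 billion.
After: m₂ = (1 + 0.369) / (0.185 + 0.07 + 0.369) ≈ 2.19391, MB₂ = 9200 − 1858 = 7342, so M₂ = 2.19391 × 7342 ≈ 16107.6872 billion.
ΔM = M₂ − M₁ = 16107.6872 − 20816.932 = -4709.2448 billion.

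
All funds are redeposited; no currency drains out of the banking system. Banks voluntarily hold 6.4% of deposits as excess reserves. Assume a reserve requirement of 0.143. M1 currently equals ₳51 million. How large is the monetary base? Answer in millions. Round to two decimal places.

The money multiplier is m = 1 / (rr + e) = 1 / (0.143 + 0.064) ≈ 4.83092.
MB = M / m = 51 / 4.83092 ≈ 10.557 million.

₳10.56 million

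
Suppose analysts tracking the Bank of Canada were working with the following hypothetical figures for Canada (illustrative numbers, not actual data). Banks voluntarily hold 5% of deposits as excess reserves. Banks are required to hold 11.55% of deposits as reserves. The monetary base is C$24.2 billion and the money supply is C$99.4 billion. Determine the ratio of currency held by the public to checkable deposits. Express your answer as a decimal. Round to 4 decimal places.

Using m = M/MB = 99.4/24.2 ≈ 4.107438. From m = (1 + c)/(c + rr + e), rearranging gives 1 + c = m·(c + rr + e), so c·(1 − m) = m·(rr + e) − 1.
Hence c = [m·(rr + e) − 1]/(1 − m) = [4.107438 × (0.1155 + 0.05) − 1] / (1 − 4.107438) ≈ 0.103049.

0.1030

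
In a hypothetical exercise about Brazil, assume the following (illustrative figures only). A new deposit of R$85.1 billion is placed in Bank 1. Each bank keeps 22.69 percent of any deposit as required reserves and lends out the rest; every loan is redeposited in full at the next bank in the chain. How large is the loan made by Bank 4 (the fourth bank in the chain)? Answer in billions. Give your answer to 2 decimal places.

R$30.40 billion

Each bank lends a fraction (1 − rr) = 0.7731 of the deposit it receives, so Bank 4 receives 85.1·0.7731^3 and lends 85.1·0.7731^4 ≈ 30.3999 billion.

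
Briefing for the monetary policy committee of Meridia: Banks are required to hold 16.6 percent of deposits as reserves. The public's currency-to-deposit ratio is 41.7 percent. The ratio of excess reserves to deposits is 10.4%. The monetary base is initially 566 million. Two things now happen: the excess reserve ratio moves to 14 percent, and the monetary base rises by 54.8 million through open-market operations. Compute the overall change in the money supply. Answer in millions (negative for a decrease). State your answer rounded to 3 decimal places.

49.273 million

Before: m₁ = (1 + 0.417) / (0.166 + 0.104 + 0.417) ≈ 2.0625910, MB₁ = 566, so M₁ = 2.0625910 × 566 ≈ 1167.4265 million.
After: m₂ = (1 + 0.417) / (0.166 + 0.14 + 0.417) ≈ 1.9598893, MB₂ = 566 + 54.8 = 620.8, so M₂ = 1.9598893 × 620.8 ≈ 1216.6993 million.
ΔM = M₂ − M₁ = 1216.6993 − 1167.4265 = 49.2728 million.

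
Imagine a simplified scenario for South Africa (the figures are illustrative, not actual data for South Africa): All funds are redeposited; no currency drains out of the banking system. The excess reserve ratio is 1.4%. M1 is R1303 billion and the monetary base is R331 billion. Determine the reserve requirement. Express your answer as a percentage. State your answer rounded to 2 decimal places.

24.00%

Using m = M/MB = 1303/331 ≈ 3.936556. Since m = (1 + c)/(c + rr + e), the denominator satisfies c + rr + e = (1 + c)/m = (1 + 0) / 3.936556 ≈ 0.254029.
With c = 0 and e = 0.014, the reserve requirement is 0.254029 − 0 − 0.014 = 0.240029.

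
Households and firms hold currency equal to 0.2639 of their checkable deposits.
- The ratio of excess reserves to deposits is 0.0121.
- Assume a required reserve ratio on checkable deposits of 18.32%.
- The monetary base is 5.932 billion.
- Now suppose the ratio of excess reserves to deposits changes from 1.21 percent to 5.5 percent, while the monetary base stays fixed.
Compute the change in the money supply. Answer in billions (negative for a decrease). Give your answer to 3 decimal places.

-1.395 billion

Initially m₁ = (1 + 0.2639) / (0.1832 + 0.0121 + 0.2639) ≈ 2.75240, so M₁ = 2.75240 × 5.932 ≈ 16.3272 billion.
After the change m₂ = (1 + 0.2639) / (0.1832 + 0.055 + 0.2639) ≈ 2.51723, so M₂ = 2.51723 × 5.932 ≈ 14.9322 billion.
ΔM = M₂ − M₁ = 14.9322 − 16.3272 = -1.395 billion.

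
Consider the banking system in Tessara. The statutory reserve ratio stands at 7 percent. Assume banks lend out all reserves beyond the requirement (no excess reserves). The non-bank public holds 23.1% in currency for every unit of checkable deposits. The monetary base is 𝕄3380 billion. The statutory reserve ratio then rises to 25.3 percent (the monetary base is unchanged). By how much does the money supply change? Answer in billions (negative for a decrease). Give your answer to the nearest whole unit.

Initially m₁ = (1 + 0.231) / (0.07 + 0.231) ≈ 4.08970, so M₁ = 4.08970 × 3380 = 13823.186 billion.
After the change m₂ = (1 + 0.231) / (0.253 + 0.231) ≈ 2.54339, so M₂ = 2.54339 × 3380 = 8596.6582 billion.
ΔM = M₂ − M₁ = 8596.6582 − 13823.186 = -5226.5278 billion.

-5227 billion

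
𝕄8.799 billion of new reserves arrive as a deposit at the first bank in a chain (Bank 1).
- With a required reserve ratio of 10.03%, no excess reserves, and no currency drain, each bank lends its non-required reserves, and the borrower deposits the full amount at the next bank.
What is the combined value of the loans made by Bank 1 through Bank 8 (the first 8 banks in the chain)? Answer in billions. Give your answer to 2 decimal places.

𝕄45.04 billion

Bank i lends (1 − rr)^i of the original deposit: Bank 1 lends 8.799·0.8997 ≈ 7.9165, Bank 2 lends 8.799·0.8997² ≈ 7.1224, and so on.
Summing a geometric series: total = 8.799·[0.8997·(1 − 0.8997^8) / (1 − 0.8997)] ≈ 45.0425 billion.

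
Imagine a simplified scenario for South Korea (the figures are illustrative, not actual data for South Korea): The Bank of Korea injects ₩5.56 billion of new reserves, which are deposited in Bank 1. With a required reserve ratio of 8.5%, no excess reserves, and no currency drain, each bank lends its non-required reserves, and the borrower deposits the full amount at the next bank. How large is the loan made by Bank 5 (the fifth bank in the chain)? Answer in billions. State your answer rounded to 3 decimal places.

Each bank lends a fraction (1 − rr) = 0.9150 of the deposit it receives, so Bank 5 receives 5.56·0.9150^4 and lends 5.56·0.9150^5 ≈ 3.5660 billion.

₩3.566 billion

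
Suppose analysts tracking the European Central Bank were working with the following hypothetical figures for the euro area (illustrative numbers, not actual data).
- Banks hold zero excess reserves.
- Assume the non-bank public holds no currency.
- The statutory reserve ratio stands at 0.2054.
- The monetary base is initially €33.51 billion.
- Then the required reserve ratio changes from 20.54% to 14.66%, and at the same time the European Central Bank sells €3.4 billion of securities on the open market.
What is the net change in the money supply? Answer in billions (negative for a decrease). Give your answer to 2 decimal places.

€42.24 billion

Before: m₁ = 1 / (0.2054) ≈ 4.86855, MB₁ = 33.51, so M₁ = 4.86855 × 33.51 ≈ 163.1451 billion.
After: m₂ = 1 / (0.1466) ≈ 6.82128, MB₂ = 33.51 − 3.4 = 30.11, so M₂ = 6.82128 × 30.11 ≈ 205.3887 billion.
ΔM = M₂ − M₁ = 205.3887 − 163.1451 = 42.2436 billion.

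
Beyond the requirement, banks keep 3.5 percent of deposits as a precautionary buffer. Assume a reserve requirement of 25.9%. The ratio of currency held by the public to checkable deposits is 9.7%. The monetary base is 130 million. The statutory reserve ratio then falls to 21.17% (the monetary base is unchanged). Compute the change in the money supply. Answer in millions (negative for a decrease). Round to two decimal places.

50.19 million

Initially m₁ = (1 + 0.097) / (0.259 + 0.035 + 0.097) ≈ 2.805627, so M₁ = 2.805627 × 130 ≈ 364.7315 million.
After the change m₂ = (1 + 0.097) / (0.2117 + 0.035 + 0.097) ≈ 3.191737, so M₂ = 3.191737 × 130 ≈ 414.9258 million.
ΔM = M₂ − M₁ = 414.9258 − 364.7315 = 50.1943 million.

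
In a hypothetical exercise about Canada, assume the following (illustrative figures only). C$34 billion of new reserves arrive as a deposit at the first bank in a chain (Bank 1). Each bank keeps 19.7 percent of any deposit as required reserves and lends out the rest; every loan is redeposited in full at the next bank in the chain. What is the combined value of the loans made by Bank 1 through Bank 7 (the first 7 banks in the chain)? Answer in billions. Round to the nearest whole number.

Bank i lends (1 − rr)^i of the original deposit: Bank 1 lends 34·0.8030 = 27.3020, Bank 2 lends 34·0.8030² ≈ 21.9235, and so on.
Summing a geometric series: total = 34·[0.8030·(1 − 0.8030^7) / (1 − 0.8030)] ≈ 108.7531 billion.

C$109 billion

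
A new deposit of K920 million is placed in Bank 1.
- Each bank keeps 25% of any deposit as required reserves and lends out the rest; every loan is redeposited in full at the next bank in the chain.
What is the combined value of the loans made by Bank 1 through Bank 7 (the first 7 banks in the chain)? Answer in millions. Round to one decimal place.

Bank i lends (1 − rr)^i of the original deposit: Bank 1 lends 920·0.7500 = 690.0000, Bank 2 lends 920·0.7500² = 517.5000, and so on.
Summing a geometric series: total = 920·[0.7500·(1 − 0.7500^7) / (1 − 0.7500)] ≈ 2391.5845 million.

K2391.6 million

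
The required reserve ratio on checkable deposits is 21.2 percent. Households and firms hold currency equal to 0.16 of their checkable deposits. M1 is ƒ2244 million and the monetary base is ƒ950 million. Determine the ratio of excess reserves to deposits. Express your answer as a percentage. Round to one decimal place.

11.9%

Using m = M/MB = 2244/950 ≈ 2.362105. Since m = (1 + c)/(c + rr + e), the denominator satisfies c + rr + e = (1 + c)/m = (1 + 0.16) / 2.362105 ≈ 0.491087.
With c = 0.16 and rr = 0.212, the ratio of excess reserves to deposits is 0.491087 − 0.16 − 0.212 = 0.119087.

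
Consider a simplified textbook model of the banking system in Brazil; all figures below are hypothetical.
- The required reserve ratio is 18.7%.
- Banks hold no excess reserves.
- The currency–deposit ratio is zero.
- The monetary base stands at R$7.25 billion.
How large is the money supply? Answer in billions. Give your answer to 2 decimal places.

With no currency drain or excess reserves, the money multiplier is m = 1/rr = 1/0.187 ≈ 5.3476.
Money supply M = m × MB = 5.3476 × 7.25 = 38.7701 billion.

R$38.77 billion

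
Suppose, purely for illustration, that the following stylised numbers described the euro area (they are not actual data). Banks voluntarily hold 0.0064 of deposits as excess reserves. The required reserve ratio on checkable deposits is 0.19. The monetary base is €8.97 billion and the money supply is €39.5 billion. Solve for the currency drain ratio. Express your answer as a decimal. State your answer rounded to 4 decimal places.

0.0397

Using m = M/MB = 39.5/8.97 ≈ 4.403567. From m = (1 + c)/(c + rr + e), rearranging gives 1 + c = m·(c + rr + e), so c·(1 − m) = m·(rr + e) − 1.
Hence c = [m·(rr + e) − 1]/(1 − m) = [4.403567 × (0.19 + 0.0064) − 1] / (1 − 4.403567) ≈ 0.039705.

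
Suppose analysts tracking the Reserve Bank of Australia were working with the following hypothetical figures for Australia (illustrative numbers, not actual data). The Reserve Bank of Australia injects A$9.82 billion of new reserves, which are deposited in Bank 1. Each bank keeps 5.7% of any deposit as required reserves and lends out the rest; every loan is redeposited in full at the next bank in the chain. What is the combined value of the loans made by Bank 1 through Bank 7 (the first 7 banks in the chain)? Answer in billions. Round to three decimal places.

Bank i lends (1 − rr)^i of the original deposit: Bank 1 lends 9.82·0.9430 ≈ 9.2603, Bank 2 lends 9.82·0.9430² ≈ 8.7324, and so on.
Summing a geometric series: total = 9.82·[0.9430·(1 − 0.9430^7) / (1 − 0.9430)] ≈ 54.7323 billion.

A$54.732 billion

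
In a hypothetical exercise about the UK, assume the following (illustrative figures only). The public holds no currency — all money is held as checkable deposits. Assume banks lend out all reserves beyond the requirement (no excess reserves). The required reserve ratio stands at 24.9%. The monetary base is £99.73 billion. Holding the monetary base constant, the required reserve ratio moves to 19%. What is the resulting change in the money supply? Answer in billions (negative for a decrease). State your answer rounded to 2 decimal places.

£124.37 billion

Initially m₁ = 1 / (0.249) ≈ 4.01606, so M₁ = 4.01606 × 99.73 ≈ 400.5217 billion.
After the change m₂ = 1 / (0.19) ≈ 5.26316, so M₂ = 5.26316 × 99.73 ≈ 524.8949 billion.
ΔM = M₂ − M₁ = 524.8949 − 400.5217 = 124.3732 billion.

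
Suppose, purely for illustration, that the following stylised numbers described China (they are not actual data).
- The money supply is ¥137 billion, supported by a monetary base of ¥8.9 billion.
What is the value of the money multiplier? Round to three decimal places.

15.393

The money multiplier is m = M / MB = 137 / 8.9 ≈ 15.39326.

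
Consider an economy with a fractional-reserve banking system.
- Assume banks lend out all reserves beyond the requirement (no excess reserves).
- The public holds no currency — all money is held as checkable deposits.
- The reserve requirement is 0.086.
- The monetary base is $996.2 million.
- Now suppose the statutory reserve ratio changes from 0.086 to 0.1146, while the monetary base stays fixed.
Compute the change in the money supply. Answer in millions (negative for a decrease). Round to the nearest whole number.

-2891 million

Initially m₁ = 1 / (0.086) ≈ 11.6279, so M₁ = 11.6279 × 996.2 ≈ 11583.714 million.
After the change m₂ = 1 / (0.1146) ≈ 8.7260, so M₂ = 8.7260 × 996.2 = 8692.8412 million.
ΔM = M₂ − M₁ = 8692.8412 − 11583.714 = -2890.8728 million.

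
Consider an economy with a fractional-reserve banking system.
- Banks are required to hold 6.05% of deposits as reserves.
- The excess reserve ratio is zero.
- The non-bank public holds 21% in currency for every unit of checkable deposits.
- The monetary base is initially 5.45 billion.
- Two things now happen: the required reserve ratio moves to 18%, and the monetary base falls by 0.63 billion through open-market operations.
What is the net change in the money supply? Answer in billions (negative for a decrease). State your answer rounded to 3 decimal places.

-9.425 billion

Before: m₁ = (1 + 0.21) / (0.0605 + 0.21) ≈ 4.47320, MB₁ = 5.45, so M₁ = 4.47320 × 5.45 ≈ 24.3789 billion.
After: m₂ = (1 + 0.21) / (0.18 + 0.21) ≈ 3.10256, MB₂ = 5.45 − 0.63 = 4.82, so M₂ = 3.10256 × 4.82 ≈ 14.9543 billion.
ΔM = M₂ − M₁ = 14.9543 − 24.3789 = -9.4246 billion.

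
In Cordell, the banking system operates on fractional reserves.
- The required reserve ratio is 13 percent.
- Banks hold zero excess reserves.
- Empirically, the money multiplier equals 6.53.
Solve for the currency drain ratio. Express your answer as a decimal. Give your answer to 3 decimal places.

Using m = 6.53. From m = (1 + c)/(c + rr + e), rearranging gives 1 + c = m·(c + rr + e), so c·(1 − m) = m·(rr + e) − 1.
Hence c = [m·(rr + e) − 1]/(1 − m) = [6.53 × (0.13 + 0) − 1] / (1 − 6.53) ≈ 0.027324.

0.027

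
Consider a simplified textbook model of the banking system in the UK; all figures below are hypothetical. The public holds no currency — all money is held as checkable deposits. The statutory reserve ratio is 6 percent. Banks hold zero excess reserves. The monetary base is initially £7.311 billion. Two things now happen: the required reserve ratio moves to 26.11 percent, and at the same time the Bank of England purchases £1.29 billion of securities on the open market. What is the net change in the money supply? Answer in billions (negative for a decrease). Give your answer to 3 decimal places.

Before: m₁ = 1 / (0.06) ≈ 16.66667, MB₁ = 7.311, so M₁ = 16.66667 × 7.311 ≈ 121.85 billion.
After: m₂ = 1 / (0.2611) ≈ 3.82995, MB₂ = 7.311 + 1.29 = 8.601, so M₂ = 3.82995 × 8.601 ≈ 32.9414 billion.
ΔM = M₂ − M₁ = 32.9414 − 121.85 = -88.9086 billion.

-88.909 billion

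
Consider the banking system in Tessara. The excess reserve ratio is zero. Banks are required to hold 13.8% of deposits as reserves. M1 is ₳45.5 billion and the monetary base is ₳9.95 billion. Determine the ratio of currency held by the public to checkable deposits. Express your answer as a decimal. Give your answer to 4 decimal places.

Using m = M/MB = 45.5/9.95 ≈ 4.572864. From m = (1 + c)/(c + rr + e), rearranging gives 1 + c = m·(c + rr + e), so c·(1 − m) = m·(rr + e) − 1.
Hence c = [m·(rr + e) − 1]/(1 − m) = [4.572864 × (0.138 + 0) − 1] / (1 − 4.572864) ≈ 0.103263.

0.1033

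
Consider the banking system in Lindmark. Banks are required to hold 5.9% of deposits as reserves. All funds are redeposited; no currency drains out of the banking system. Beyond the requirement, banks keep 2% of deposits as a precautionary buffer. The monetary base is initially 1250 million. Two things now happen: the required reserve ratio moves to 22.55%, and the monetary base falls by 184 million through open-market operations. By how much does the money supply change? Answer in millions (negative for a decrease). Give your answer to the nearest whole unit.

Before: m₁ = 1 / (0.059 + 0.02) ≈ 12.65823, MB₁ = 1250, so M₁ = 12.65823 × 1250 = 15822.7875 million.
After: m₂ = 1 / (0.2255 + 0.02) ≈ 4.07332, MB₂ = 1250 − 184 = 1066, so M₂ = 4.07332 × 1066 ≈ 4342.1591 million.
ΔM = M₂ − M₁ = 4342.1591 − 15822.7875 = -11480.6284 million.

-11481 million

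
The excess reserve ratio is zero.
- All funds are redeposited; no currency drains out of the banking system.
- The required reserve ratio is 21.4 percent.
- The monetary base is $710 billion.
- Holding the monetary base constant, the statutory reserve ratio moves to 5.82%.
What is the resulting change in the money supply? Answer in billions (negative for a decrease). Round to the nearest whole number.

Initially m₁ = 1 / (0.214) ≈ 4.6729, so M₁ = 4.6729 × 710 = 3317.759 billion.
After the change m₂ = 1 / (0.0582) ≈ 17.1821, so M₂ = 17.1821 × 710 = 12199.291 billion.
ΔM = M₂ − M₁ = 12199.291 − 3317.759 = 8881.532 billion.

$8882 billion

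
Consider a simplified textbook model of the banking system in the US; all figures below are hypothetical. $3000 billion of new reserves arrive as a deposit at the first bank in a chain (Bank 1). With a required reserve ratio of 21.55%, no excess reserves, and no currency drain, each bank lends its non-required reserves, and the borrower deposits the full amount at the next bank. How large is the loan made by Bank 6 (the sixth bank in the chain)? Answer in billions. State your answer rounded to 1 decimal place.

$699.3 billion

Each bank lends a fraction (1 − rr) = 0.7845 of the deposit it receives, so Bank 6 receives 3000·0.7845^5 and lends 3000·0.7845^6 ≈ 699.3248 billion.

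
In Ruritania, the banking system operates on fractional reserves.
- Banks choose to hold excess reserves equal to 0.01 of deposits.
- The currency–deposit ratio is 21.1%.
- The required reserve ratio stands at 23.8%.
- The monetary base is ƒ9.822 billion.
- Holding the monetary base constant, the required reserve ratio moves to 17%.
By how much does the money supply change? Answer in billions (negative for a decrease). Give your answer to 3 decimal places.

Initially m₁ = (1 + 0.211) / (0.238 + 0.01 + 0.211) ≈ 2.63834, so M₁ = 2.63834 × 9.822 ≈ 25.9138 billion.
After the change m₂ = (1 + 0.211) / (0.17 + 0.01 + 0.211) ≈ 3.09719, so M₂ = 3.09719 × 9.822 ≈ 30.4206 billion.
ΔM = M₂ − M₁ = 30.4206 − 25.9138 = 4.5068 billion.

ƒ4.507 billion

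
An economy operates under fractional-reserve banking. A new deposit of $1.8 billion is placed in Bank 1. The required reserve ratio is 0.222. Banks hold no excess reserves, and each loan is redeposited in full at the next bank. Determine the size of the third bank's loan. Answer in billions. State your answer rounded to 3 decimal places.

Each bank lends a fraction (1 − rr) = 0.7780 of the deposit it receives, so Bank 3 receives 1.8·0.7780^2 and lends 1.8·0.7780^3 ≈ 0.8476 billion.

$0.848 billion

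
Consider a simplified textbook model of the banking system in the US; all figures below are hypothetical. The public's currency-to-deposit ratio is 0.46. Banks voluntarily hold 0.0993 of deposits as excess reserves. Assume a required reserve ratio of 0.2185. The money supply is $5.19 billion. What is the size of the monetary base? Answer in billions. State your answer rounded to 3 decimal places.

$2.765 billion

The money multiplier is m = (1 + c) / (rr + e + c) = (1 + 0.46) / (0.2185 + 0.0993 + 0.46) ≈ 1.87709.
MB = M / m = 5.19 / 1.87709 ≈ 2.7649 billion.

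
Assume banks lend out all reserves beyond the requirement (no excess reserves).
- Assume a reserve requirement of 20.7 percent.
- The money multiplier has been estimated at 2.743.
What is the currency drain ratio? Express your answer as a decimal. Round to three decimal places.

0.248

Using m = 2.743. From m = (1 + c)/(c + rr + e), rearranging gives 1 + c = m·(c + rr + e), so c·(1 − m) = m·(rr + e) − 1.
Hence c = [m·(rr + e) − 1]/(1 − m) = [2.743 × (0.207 + 0) − 1] / (1 − 2.743) ≈ 0.247963.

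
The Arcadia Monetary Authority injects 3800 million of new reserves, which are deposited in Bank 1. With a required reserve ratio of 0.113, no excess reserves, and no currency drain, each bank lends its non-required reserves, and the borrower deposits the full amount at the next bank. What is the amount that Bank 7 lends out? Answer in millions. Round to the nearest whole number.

1642 million

Each bank lends a fraction (1 − rr) = 0.8870 of the deposit it receives, so Bank 7 receives 3800·0.8870^6 and lends 3800·0.8870^7 ≈ 1641.5304 million.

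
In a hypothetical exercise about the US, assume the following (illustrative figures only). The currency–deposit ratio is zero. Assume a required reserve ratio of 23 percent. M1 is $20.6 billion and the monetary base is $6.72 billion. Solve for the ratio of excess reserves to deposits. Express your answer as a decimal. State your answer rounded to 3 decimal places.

Using m = M/MB = 20.6/6.72 ≈ 3.065476. Since m = (1 + c)/(c + rr + e), the denominator satisfies c + rr + e = (1 + c)/m = (1 + 0) / 3.065476 ≈ 0.326214.
With c = 0 and rr = 0.23, the ratio of excess reserves to deposits is 0.326214 − 0 − 0.23 = 0.096214.

0.096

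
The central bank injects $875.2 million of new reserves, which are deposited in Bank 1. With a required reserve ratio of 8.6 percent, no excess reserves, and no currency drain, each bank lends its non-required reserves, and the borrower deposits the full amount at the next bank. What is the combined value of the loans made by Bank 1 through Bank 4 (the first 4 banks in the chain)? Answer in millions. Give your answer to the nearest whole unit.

$2810 million

Bank i lends (1 − rr)^i of the original deposit: Bank 1 lends 875.2·0.9140 = 799.9328, Bank 2 lends 875.2·0.9140² ≈ 731.1386, and so on.
Summing a geometric series: total = 875.2·[0.9140·(1 − 0.9140^4) / (1 − 0.9140)] ≈ 2810.1223 million.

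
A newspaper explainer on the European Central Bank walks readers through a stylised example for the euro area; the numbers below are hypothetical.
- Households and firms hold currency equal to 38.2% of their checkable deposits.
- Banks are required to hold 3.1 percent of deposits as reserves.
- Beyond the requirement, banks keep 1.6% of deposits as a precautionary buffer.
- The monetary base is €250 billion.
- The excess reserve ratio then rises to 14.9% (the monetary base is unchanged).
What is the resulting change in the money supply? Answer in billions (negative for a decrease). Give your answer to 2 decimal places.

-190.59 billion

Initially m₁ = (1 + 0.382) / (0.031 + 0.016 + 0.382) ≈ 3.221445, so M₁ = 3.221445 × 250 ≈ 805.3613 billion.
After the change m₂ = (1 + 0.382) / (0.031 + 0.149 + 0.382) ≈ 2.459075, so M₂ = 2.459075 × 250 ≈ 614.7687 billion.
ΔM = M₂ − M₁ = 614.7687 − 805.3613 = -190.5926 billion.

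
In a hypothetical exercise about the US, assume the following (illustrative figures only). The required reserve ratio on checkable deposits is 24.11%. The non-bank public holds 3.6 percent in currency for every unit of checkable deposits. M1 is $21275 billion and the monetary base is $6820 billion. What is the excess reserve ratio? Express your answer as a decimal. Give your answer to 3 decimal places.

0.055

Using m = M/MB = 21275/6820 ≈ 3.119501. Since m = (1 + c)/(c + rr + e), the denominator satisfies c + rr + e = (1 + c)/m = (1 + 0.036) / 3.119501 ≈ 0.332104.
With c = 0.036 and rr = 0.2411, the excess reserve ratio is 0.332104 − 0.036 − 0.2411 = 0.055004.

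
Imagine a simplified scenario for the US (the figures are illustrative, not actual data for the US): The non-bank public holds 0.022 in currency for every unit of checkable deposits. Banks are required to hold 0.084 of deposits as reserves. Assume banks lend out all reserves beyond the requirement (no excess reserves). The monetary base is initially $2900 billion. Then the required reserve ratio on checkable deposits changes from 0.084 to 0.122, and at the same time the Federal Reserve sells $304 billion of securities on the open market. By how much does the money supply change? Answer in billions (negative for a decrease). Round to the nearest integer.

-9536 billion

Before: m₁ = (1 + 0.022) / (0.084 + 0.022) ≈ 9.64151, MB₁ = 2900, so M₁ = 9.64151 × 2900 = 27960.379 billion.
After: m₂ = (1 + 0.022) / (0.122 + 0.022) ≈ 7.09722, MB₂ = 2900 − 304 = 2596, so M₂ = 7.09722 × 2596 ≈ 18424.3831 billion.
ΔM = M₂ − M₁ = 18424.3831 − 27960.379 = -9535.9959 billion.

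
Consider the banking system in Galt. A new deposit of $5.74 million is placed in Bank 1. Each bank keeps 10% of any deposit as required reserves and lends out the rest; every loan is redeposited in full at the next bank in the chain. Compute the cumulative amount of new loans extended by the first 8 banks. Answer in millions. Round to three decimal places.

Bank i lends (1 − rr)^i of the original deposit: Bank 1 lends 5.74·0.9000 = 5.1660, Bank 2 lends 5.74·0.9000² = 4.6494, and so on.
Summing a geometric series: total = 5.74·[0.9000·(1 − 0.9000^8) / (1 − 0.9000)] ≈ 29.4221 million.

$29.422 million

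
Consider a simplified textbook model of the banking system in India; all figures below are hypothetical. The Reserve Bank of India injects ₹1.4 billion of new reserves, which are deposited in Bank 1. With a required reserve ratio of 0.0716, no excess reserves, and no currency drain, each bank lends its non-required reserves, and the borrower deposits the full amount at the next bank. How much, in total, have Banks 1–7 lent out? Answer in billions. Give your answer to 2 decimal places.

₹7.36 billion

Bank i lends (1 − rr)^i of the original deposit: Bank 1 lends 1.4·0.9284 ≈ 1.2998, Bank 2 lends 1.4·0.9284² ≈ 1.2067, and so on.
Summing a geometric series: total = 1.4·[0.9284·(1 − 0.9284^7) / (1 − 0.9284)] ≈ 7.3612 billion.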